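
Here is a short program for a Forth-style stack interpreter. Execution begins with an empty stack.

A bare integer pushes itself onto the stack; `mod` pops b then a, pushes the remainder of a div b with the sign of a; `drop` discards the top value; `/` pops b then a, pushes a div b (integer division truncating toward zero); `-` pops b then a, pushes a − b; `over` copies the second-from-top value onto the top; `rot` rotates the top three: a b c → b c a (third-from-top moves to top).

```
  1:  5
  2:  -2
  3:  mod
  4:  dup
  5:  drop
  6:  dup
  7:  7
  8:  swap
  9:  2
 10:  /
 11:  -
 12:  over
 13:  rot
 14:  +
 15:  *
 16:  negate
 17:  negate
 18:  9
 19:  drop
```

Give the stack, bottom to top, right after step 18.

[14, 9]

5      -> [5]
-2     -> [5, -2]
mod    -> [1]
dup    -> [1, 1]
drop   -> [1]
dup    -> [1, 1]
7      -> [1, 1, 7]
swap   -> [1, 7, 1]
2      -> [1, 7, 1, 2]
/      -> [1, 7, 0]
-      -> [1, 7]
over   -> [1, 7, 1]
rot    -> [7, 1, 1]
+      -> [7, 2]
*      -> [14]
negate -> [-14]
negate -> [14]
9      -> [14, 9]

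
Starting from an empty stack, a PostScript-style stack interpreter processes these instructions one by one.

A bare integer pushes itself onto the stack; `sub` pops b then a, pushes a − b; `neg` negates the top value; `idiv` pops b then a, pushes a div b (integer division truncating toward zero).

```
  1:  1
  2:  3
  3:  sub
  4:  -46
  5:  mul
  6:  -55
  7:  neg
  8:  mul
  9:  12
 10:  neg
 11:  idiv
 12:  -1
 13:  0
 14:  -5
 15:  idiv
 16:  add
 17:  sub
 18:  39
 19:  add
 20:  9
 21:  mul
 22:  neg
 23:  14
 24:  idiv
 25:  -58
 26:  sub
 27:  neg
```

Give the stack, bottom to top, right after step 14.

[-421, -1, 0, -5]

1    -> [1]
3    -> [1, 3]
sub  -> [-2]
-46  -> [-2, -46]
mul  -> [92]
-55  -> [92, -55]
neg  -> [92, 55]
mul  -> [5060]
12   -> [5060, 12]
neg  -> [5060, -12]
idiv -> [-421]
-1   -> [-421, -1]
0    -> [-421, -1, 0]
-5   -> [-421, -1, 0, -5]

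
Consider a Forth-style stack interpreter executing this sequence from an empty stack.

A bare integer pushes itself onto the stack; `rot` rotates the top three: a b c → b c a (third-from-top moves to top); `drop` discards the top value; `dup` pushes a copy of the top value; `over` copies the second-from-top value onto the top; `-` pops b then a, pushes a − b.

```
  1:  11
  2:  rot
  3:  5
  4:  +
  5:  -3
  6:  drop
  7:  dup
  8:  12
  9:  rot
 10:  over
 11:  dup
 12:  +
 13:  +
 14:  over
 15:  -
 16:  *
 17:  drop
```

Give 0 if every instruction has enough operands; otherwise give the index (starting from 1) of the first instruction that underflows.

2

11 -> 11
rot  — needs 3 operands, stack has 1 → underflow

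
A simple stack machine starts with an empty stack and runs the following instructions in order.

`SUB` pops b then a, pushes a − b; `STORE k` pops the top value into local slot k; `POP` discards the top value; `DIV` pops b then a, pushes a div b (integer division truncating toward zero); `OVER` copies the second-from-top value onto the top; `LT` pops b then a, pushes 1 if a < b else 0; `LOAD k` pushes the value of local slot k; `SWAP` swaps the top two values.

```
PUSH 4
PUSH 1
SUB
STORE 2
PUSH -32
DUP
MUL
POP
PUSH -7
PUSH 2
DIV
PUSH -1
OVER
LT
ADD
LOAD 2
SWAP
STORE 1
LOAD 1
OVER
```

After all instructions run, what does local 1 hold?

PUSH 4    [4]
PUSH 1    [4, 1]
SUB       [3]
STORE 2   []
PUSH -32  [-32]
DUP       [-32, -32]
MUL       [1024]
POP       []
PUSH -7   [-7]
PUSH 2    [-7, 2]
DIV       [-3]
PUSH -1   [-3, -1]
OVER      [-3, -1, -3]
LT        [-3, 0]
ADD       [-3]
LOAD 2    [-3, 3]
SWAP      [3, -3]
STORE 1   [3]
LOAD 1    [3, -3]
OVER      [3, -3, 3]

-3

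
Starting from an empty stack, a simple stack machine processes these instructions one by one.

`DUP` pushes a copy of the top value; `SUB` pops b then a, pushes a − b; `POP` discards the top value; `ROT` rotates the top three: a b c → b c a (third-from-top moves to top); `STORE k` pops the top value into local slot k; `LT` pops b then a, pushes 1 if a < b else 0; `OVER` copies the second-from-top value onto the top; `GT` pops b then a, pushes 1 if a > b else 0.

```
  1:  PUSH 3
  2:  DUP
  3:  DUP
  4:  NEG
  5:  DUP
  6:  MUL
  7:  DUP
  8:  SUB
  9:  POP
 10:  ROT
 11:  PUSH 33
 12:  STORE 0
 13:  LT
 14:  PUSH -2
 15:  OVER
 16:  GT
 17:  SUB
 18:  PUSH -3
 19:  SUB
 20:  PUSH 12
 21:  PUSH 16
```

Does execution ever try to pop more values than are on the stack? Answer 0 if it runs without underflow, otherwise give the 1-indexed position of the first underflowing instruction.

PUSH 3  [3]
DUP     [3, 3]
DUP     [3, 3, 3]
NEG     [3, 3, -3]
DUP     [3, 3, -3, -3]
MUL     [3, 3, 9]
DUP     [3, 3, 9, 9]
SUB     [3, 3, 0]
POP     [3, 3]
ROT  — needs 3 operands, stack has 2 → underflow

10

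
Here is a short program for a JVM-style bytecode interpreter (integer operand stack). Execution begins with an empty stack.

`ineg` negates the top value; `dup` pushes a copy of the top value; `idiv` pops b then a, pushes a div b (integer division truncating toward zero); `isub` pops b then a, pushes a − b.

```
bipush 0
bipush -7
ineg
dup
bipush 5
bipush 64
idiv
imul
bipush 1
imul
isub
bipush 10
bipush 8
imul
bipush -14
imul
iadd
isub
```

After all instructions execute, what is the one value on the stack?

bipush 0   → 0
bipush -7  → 0 -7
ineg       → 0 7
dup        → 0 7 7
bipush 5   → 0 7 7 5
bipush 64  → 0 7 7 5 64
idiv       → 0 7 7 0
imul       → 0 7 0
bipush 1   → 0 7 0 1
imul       → 0 7 0
isub       → 0 7
bipush 10  → 0 7 10
bipush 8   → 0 7 10 8
imul       → 0 7 80
bipush -14 → 0 7 80 -14
imul       → 0 7 -1120
iadd       → 0 -1113
isub       → 1113

1113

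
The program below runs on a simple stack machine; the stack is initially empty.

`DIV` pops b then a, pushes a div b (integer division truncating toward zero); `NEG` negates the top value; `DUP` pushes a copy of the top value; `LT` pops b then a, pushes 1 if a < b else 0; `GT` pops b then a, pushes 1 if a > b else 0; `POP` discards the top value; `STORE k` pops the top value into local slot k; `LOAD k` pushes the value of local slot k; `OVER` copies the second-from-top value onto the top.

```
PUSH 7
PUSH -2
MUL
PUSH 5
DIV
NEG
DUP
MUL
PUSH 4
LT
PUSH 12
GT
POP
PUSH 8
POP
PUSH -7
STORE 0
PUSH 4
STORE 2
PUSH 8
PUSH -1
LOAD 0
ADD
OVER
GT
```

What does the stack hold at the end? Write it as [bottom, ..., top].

PUSH 7   7
PUSH -2  7 -2
MUL      -14
PUSH 5   -14 5
DIV      -2
NEG      2
DUP      2 2
MUL      4
PUSH 4   4 4
LT       0
PUSH 12  0 12
GT       0
POP      (empty)
PUSH 8   8
POP      (empty)
PUSH -7  -7
STORE 0  (empty)
PUSH 4   4
STORE 2  (empty)
PUSH 8   8
PUSH -1  8 -1
LOAD 0   8 -1 -7
ADD      8 -8
OVER     8 -8 8
GT       8 0

[8, 0]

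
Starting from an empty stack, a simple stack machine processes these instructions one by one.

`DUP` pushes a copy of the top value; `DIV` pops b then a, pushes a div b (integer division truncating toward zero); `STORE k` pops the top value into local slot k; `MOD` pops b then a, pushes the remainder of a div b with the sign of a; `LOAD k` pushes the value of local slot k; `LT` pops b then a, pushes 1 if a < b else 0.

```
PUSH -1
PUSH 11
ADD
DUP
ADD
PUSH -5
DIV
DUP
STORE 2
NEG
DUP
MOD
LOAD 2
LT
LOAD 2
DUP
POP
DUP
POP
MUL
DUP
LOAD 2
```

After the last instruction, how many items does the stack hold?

PUSH -1 -> [-1]
PUSH 11 -> [-1, 11]
ADD     -> [10]
DUP     -> [10, 10]
ADD     -> [20]
PUSH -5 -> [20, -5]
DIV     -> [-4]
DUP     -> [-4, -4]
STORE 2 -> [-4]
NEG     -> [4]
DUP     -> [4, 4]
MOD     -> [0]
LOAD 2  -> [0, -4]
LT      -> [0]
LOAD 2  -> [0, -4]
DUP     -> [0, -4, -4]
POP     -> [0, -4]
DUP     -> [0, -4, -4]
POP     -> [0, -4]
MUL     -> [0]
DUP     -> [0, 0]
LOAD 2  -> [0, 0, -4]

3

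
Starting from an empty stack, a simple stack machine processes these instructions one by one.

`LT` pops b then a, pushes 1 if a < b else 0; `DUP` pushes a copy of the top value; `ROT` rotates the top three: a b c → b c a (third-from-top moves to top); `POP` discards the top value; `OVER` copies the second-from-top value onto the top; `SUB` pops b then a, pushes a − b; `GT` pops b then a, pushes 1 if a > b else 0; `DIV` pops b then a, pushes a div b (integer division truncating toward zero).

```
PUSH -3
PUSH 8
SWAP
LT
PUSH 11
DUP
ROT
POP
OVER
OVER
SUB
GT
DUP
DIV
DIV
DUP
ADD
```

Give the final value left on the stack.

PUSH -3 : [-3]
PUSH 8  : [-3, 8]
SWAP    : [8, -3]
LT      : [0]
PUSH 11 : [0, 11]
DUP     : [0, 11, 11]
ROT     : [11, 11, 0]
POP     : [11, 11]
OVER    : [11, 11, 11]
OVER    : [11, 11, 11, 11]
SUB     : [11, 11, 0]
GT      : [11, 1]
DUP     : [11, 1, 1]
DIV     : [11, 1]
DIV     : [11]
DUP     : [11, 11]
ADD     : [22]

22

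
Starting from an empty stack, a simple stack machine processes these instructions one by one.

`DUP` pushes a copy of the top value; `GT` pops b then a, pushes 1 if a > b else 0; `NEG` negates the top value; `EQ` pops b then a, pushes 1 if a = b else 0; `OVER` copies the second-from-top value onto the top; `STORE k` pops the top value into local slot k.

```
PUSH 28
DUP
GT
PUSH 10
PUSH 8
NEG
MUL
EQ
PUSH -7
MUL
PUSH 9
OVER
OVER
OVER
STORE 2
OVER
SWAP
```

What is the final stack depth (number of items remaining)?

PUSH 28 → [28]
DUP     → [28, 28]
GT      → [0]
PUSH 10 → [0, 10]
PUSH 8  → [0, 10, 8]
NEG     → [0, 10, -8]
MUL     → [0, -80]
EQ      → [0]
PUSH -7 → [0, -7]
MUL     → [0]
PUSH 9  → [0, 9]
OVER    → [0, 9, 0]
OVER    → [0, 9, 0, 9]
OVER    → [0, 9, 0, 9, 0]
STORE 2 → [0, 9, 0, 9]
OVER    → [0, 9, 0, 9, 0]
SWAP    → [0, 9, 0, 0, 9]

5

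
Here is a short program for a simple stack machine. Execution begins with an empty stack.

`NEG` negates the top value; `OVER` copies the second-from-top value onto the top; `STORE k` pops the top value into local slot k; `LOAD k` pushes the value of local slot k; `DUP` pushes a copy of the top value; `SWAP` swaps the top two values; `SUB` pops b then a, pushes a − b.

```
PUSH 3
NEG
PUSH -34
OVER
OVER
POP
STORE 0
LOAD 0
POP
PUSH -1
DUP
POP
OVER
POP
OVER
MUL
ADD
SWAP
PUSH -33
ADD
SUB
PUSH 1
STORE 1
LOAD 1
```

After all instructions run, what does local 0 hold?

-3

PUSH 3   → [3]
NEG      → [-3]
PUSH -34 → [-3, -34]
OVER     → [-3, -34, -3]
OVER     → [-3, -34, -3, -34]
POP      → [-3, -34, -3]
STORE 0  → [-3, -34]
LOAD 0   → [-3, -34, -3]
POP      → [-3, -34]
PUSH -1  → [-3, -34, -1]
DUP      → [-3, -34, -1, -1]
POP      → [-3, -34, -1]
OVER     → [-3, -34, -1, -34]
POP      → [-3, -34, -1]
OVER     → [-3, -34, -1, -34]
MUL      → [-3, -34, 34]
ADD      → [-3, 0]
SWAP     → [0, -3]
PUSH -33 → [0, -3, -33]
ADD      → [0, -36]
SUB      → [36]
PUSH 1   → [36, 1]
STORE 1  → [36]
LOAD 1   → [36, 1]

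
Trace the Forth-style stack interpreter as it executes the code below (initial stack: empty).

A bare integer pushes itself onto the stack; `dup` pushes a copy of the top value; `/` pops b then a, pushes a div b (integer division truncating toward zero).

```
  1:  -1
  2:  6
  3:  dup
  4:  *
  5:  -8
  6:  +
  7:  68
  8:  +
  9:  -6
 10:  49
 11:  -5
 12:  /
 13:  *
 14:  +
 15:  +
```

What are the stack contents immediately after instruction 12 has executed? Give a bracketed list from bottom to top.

-1  -> [-1]
6   -> [-1, 6]
dup -> [-1, 6, 6]
*   -> [-1, 36]
-8  -> [-1, 36, -8]
+   -> [-1, 28]
68  -> [-1, 28, 68]
+   -> [-1, 96]
-6  -> [-1, 96, -6]
49  -> [-1, 96, -6, 49]
-5  -> [-1, 96, -6, 49, -5]
/   -> [-1, 96, -6, -9]

[-1, 96, -6, -9]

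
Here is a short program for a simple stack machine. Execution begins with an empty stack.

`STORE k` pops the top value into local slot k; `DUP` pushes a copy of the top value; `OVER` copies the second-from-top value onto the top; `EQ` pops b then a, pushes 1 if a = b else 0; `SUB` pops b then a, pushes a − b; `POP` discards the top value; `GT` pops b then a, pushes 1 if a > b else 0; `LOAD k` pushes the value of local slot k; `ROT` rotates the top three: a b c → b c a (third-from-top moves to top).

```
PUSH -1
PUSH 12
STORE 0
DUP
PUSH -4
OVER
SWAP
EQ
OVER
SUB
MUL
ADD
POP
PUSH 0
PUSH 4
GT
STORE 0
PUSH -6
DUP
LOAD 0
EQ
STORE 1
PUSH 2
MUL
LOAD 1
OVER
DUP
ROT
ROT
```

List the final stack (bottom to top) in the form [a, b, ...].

PUSH -1 -> [-1]
PUSH 12 -> [-1, 12]
STORE 0 -> [-1]
DUP     -> [-1, -1]
PUSH -4 -> [-1, -1, -4]
OVER    -> [-1, -1, -4, -1]
SWAP    -> [-1, -1, -1, -4]
EQ      -> [-1, -1, 0]
OVER    -> [-1, -1, 0, -1]
SUB     -> [-1, -1, 1]
MUL     -> [-1, -1]
ADD     -> [-2]
POP     -> []
PUSH 0  -> [0]
PUSH 4  -> [0, 4]
GT      -> [0]
STORE 0 -> []
PUSH -6 -> [-6]
DUP     -> [-6, -6]
LOAD 0  -> [-6, -6, 0]
EQ      -> [-6, 0]
STORE 1 -> [-6]
PUSH 2  -> [-6, 2]
MUL     -> [-12]
LOAD 1  -> [-12, 0]
OVER    -> [-12, 0, -12]
DUP     -> [-12, 0, -12, -12]
ROT     -> [-12, -12, -12, 0]
ROT     -> [-12, -12, 0, -12]

[-12, -12, 0, -12]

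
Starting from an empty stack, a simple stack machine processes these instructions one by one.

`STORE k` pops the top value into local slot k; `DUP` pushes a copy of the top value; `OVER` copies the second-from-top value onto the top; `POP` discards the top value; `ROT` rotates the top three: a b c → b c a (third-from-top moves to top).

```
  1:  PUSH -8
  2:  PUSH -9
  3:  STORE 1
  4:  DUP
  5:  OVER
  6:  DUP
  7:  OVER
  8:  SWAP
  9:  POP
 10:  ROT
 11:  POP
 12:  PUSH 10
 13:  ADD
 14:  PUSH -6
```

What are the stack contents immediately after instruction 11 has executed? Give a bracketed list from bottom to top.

[-8, -8, -8]

PUSH -8 -> -8
PUSH -9 -> -8 -9
STORE 1 -> -8
DUP     -> -8 -8
OVER    -> -8 -8 -8
DUP     -> -8 -8 -8 -8
OVER    -> -8 -8 -8 -8 -8
SWAP    -> -8 -8 -8 -8 -8
POP     -> -8 -8 -8 -8
ROT     -> -8 -8 -8 -8
POP     -> -8 -8 -8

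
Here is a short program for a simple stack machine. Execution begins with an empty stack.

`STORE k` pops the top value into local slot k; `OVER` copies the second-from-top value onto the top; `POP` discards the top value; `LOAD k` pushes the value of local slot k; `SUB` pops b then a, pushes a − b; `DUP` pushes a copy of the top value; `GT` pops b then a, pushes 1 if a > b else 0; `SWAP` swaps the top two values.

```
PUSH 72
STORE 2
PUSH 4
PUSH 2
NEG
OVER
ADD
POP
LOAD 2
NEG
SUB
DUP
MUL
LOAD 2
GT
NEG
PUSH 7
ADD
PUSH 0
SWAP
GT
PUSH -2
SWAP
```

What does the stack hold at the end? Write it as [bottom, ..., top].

PUSH 72 → 72
STORE 2 → (empty)
PUSH 4  → 4
PUSH 2  → 4 2
NEG     → 4 -2
OVER    → 4 -2 4
ADD     → 4 2
POP     → 4
LOAD 2  → 4 72
NEG     → 4 -72
SUB     → 76
DUP     → 76 76
MUL     → 5776
LOAD 2  → 5776 72
GT      → 1
NEG     → -1
PUSH 7  → -1 7
ADD     → 6
PUSH 0  → 6 0
SWAP    → 0 6
GT      → 0
PUSH -2 → 0 -2
SWAP    → -2 0

[-2, 0]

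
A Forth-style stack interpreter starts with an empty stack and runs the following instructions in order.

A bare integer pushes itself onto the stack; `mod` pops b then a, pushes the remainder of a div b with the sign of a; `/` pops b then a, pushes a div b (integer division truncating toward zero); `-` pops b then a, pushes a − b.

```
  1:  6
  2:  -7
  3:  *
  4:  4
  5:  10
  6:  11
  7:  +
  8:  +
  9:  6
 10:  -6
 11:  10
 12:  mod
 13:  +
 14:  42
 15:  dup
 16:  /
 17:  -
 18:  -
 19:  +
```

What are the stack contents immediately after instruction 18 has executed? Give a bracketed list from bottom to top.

[-42, 26]

6   → [6]
-7  → [6, -7]
*   → [-42]
4   → [-42, 4]
10  → [-42, 4, 10]
11  → [-42, 4, 10, 11]
+   → [-42, 4, 21]
+   → [-42, 25]
6   → [-42, 25, 6]
-6  → [-42, 25, 6, -6]
10  → [-42, 25, 6, -6, 10]
mod → [-42, 25, 6, -6]
+   → [-42, 25, 0]
42  → [-42, 25, 0, 42]
dup → [-42, 25, 0, 42, 42]
/   → [-42, 25, 0, 1]
-   → [-42, 25, -1]
-   → [-42, 26]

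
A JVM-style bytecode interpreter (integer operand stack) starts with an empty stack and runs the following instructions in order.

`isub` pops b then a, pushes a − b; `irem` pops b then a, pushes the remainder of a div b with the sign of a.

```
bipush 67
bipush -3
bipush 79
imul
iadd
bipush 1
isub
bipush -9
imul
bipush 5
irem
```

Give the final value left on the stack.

4

bipush 67 -> 67
bipush -3 -> 67 -3
bipush 79 -> 67 -3 79
imul      -> 67 -237
iadd      -> -170
bipush 1  -> -170 1
isub      -> -171
bipush -9 -> -171 -9
imul      -> 1539
bipush 5  -> 1539 5
irem      -> 4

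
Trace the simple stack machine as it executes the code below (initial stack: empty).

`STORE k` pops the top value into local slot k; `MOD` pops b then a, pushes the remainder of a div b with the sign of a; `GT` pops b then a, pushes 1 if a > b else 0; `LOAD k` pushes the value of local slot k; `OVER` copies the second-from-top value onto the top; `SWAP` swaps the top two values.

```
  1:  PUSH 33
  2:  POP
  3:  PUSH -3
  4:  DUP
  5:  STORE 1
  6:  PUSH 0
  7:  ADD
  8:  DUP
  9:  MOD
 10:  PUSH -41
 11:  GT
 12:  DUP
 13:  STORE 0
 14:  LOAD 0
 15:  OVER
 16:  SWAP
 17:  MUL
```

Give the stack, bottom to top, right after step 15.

[1, 1, 1]

PUSH 33  → [33]
POP      → []
PUSH -3  → [-3]
DUP      → [-3, -3]
STORE 1  → [-3]
PUSH 0   → [-3, 0]
ADD      → [-3]
DUP      → [-3, -3]
MOD      → [0]
PUSH -41 → [0, -41]
GT       → [1]
DUP      → [1, 1]
STORE 0  → [1]
LOAD 0   → [1, 1]
OVER     → [1, 1, 1]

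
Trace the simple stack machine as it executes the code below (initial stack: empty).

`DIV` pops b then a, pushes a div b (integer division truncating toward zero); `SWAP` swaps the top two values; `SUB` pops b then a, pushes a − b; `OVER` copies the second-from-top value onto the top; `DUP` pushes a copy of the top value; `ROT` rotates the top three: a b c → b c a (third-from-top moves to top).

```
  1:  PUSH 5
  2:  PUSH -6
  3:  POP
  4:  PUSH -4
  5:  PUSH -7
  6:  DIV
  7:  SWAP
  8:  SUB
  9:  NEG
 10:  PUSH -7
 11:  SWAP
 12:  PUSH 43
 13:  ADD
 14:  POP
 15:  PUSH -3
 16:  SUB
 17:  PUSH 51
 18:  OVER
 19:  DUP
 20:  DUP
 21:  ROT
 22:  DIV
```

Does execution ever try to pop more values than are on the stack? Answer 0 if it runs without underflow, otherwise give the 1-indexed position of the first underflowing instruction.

PUSH 5  → 5
PUSH -6 → 5 -6
POP     → 5
PUSH -4 → 5 -4
PUSH -7 → 5 -4 -7
DIV     → 5 0
SWAP    → 0 5
SUB     → -5
NEG     → 5
PUSH -7 → 5 -7
SWAP    → -7 5
PUSH 43 → -7 5 43
ADD     → -7 48
POP     → -7
PUSH -3 → -7 -3
SUB     → -4
PUSH 51 → -4 51
OVER    → -4 51 -4
DUP     → -4 51 -4 -4
DUP     → -4 51 -4 -4 -4
ROT     → -4 51 -4 -4 -4
DIV     → -4 51 -4 1

0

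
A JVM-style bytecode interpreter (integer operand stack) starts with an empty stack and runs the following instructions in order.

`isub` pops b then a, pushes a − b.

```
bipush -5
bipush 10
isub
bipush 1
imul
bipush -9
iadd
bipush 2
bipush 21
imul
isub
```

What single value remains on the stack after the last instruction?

-66

bipush -5 → [-5]
bipush 10 → [-5, 10]
isub      → [-15]
bipush 1  → [-15, 1]
imul      → [-15]
bipush -9 → [-15, -9]
iadd      → [-24]
bipush 2  → [-24, 2]
bipush 21 → [-24, 2, 21]
imul      → [-24, 42]
isub      → [-66]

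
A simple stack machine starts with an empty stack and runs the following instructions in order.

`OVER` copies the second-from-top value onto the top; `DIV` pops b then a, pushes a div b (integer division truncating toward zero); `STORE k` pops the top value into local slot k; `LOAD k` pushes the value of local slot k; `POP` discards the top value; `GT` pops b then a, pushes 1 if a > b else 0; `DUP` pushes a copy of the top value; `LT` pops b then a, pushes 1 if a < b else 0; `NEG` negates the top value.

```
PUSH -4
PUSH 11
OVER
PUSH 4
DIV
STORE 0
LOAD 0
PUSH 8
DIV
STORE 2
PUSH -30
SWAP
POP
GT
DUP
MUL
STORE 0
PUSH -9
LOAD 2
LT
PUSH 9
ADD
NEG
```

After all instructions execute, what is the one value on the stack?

PUSH -4  : -4
PUSH 11  : -4 11
OVER     : -4 11 -4
PUSH 4   : -4 11 -4 4
DIV      : -4 11 -1
STORE 0  : -4 11
LOAD 0   : -4 11 -1
PUSH 8   : -4 11 -1 8
DIV      : -4 11 0
STORE 2  : -4 11
PUSH -30 : -4 11 -30
SWAP     : -4 -30 11
POP      : -4 -30
GT       : 1
DUP      : 1 1
MUL      : 1
STORE 0  : (empty)
PUSH -9  : -9
LOAD 2   : -9 0
LT       : 1
PUSH 9   : 1 9
ADD      : 10
NEG      : -10

-10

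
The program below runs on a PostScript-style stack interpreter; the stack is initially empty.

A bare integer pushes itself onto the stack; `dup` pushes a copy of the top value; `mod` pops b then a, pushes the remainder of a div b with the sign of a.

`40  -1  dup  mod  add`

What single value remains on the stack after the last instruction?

40

40  -> 40
-1  -> 40 -1
dup -> 40 -1 -1
mod -> 40 0
add -> 40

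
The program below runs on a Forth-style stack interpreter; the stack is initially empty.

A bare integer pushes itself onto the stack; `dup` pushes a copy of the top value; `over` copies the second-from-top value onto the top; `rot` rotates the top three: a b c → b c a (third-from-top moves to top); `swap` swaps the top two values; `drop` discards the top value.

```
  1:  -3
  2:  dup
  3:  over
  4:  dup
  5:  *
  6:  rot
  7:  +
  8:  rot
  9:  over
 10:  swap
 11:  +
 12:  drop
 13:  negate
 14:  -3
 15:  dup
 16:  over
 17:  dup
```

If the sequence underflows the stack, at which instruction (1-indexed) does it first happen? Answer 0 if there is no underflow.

-3   : [-3]
dup  : [-3, -3]
over : [-3, -3, -3]
dup  : [-3, -3, -3, -3]
*    : [-3, -3, 9]
rot  : [-3, 9, -3]
+    : [-3, 6]
rot  — needs 3 operands, stack has 2 → underflow

8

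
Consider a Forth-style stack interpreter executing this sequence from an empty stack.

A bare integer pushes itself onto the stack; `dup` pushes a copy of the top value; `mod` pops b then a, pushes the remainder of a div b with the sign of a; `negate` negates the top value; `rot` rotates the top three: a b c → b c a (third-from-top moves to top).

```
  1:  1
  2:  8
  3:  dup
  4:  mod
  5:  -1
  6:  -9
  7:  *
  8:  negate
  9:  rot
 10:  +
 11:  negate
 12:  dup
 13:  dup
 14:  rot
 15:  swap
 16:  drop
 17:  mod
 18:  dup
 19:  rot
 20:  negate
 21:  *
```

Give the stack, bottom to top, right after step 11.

1       1
8       1 8
dup     1 8 8
mod     1 0
-1      1 0 -1
-9      1 0 -1 -9
*       1 0 9
negate  1 0 -9
rot     0 -9 1
+       0 -8
negate  0 8

[0, 8]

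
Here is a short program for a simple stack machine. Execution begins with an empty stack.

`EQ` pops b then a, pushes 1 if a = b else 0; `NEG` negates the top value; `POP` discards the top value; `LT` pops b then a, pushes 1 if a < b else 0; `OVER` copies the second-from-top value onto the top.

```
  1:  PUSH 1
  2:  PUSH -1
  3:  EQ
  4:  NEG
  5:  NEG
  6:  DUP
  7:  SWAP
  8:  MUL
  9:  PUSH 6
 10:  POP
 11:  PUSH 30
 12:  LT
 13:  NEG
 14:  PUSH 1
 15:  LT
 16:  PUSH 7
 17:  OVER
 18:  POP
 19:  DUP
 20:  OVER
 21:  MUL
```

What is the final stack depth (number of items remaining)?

3

PUSH 1  -> 1
PUSH -1 -> 1 -1
EQ      -> 0
NEG     -> 0
NEG     -> 0
DUP     -> 0 0
SWAP    -> 0 0
MUL     -> 0
PUSH 6  -> 0 6
POP     -> 0
PUSH 30 -> 0 30
LT      -> 1
NEG     -> -1
PUSH 1  -> -1 1
LT      -> 1
PUSH 7  -> 1 7
OVER    -> 1 7 1
POP     -> 1 7
DUP     -> 1 7 7
OVER    -> 1 7 7 7
MUL     -> 1 7 49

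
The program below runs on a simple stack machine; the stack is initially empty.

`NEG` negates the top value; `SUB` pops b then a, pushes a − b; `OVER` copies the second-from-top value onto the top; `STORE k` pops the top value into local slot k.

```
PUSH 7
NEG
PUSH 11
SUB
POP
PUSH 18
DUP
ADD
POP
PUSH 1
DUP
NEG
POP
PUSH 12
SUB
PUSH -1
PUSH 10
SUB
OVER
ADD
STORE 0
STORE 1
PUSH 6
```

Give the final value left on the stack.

6

PUSH 7   [7]
NEG      [-7]
PUSH 11  [-7, 11]
SUB      [-18]
POP      []
PUSH 18  [18]
DUP      [18, 18]
ADD      [36]
POP      []
PUSH 1   [1]
DUP      [1, 1]
NEG      [1, -1]
POP      [1]
PUSH 12  [1, 12]
SUB      [-11]
PUSH -1  [-11, -1]
PUSH 10  [-11, -1, 10]
SUB      [-11, -11]
OVER     [-11, -11, -11]
ADD      [-11, -22]
STORE 0  [-11]
STORE 1  []
PUSH 6   [6]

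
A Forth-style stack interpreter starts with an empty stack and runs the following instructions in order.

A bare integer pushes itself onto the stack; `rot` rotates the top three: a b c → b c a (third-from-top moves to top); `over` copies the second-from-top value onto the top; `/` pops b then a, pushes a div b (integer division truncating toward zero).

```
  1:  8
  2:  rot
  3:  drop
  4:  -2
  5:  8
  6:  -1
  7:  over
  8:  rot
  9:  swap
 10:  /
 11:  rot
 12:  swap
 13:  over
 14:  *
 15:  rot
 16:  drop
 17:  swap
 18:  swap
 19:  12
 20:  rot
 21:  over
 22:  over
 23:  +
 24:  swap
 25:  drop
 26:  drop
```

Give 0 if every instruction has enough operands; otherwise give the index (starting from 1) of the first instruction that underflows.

8 -> [8]
rot  — needs 3 operands, stack has 1 → underflow

2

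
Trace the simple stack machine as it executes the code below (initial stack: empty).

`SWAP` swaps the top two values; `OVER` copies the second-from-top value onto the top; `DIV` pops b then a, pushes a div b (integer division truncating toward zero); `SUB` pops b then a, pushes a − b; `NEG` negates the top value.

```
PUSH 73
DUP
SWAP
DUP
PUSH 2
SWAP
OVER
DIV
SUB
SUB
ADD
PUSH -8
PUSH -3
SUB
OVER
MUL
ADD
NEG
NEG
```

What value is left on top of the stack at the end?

PUSH 73 : 73
DUP     : 73 73
SWAP    : 73 73
DUP     : 73 73 73
PUSH 2  : 73 73 73 2
SWAP    : 73 73 2 73
OVER    : 73 73 2 73 2
DIV     : 73 73 2 36
SUB     : 73 73 -34
SUB     : 73 107
ADD     : 180
PUSH -8 : 180 -8
PUSH -3 : 180 -8 -3
SUB     : 180 -5
OVER    : 180 -5 180
MUL     : 180 -900
ADD     : -720
NEG     : 720
NEG     : -720

-720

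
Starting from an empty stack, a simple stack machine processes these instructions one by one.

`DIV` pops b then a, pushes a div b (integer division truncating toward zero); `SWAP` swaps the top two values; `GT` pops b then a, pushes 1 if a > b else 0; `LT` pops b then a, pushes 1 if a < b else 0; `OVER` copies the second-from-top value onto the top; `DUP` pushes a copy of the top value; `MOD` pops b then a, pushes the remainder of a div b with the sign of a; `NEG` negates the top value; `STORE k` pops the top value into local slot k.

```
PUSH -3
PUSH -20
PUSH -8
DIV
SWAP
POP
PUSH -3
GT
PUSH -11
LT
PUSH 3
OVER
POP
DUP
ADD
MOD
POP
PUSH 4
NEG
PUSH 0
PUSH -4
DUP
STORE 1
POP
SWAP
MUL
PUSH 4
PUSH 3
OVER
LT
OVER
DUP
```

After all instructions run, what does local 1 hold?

PUSH -3  : [-3]
PUSH -20 : [-3, -20]
PUSH -8  : [-3, -20, -8]
DIV      : [-3, 2]
SWAP     : [2, -3]
POP      : [2]
PUSH -3  : [2, -3]
GT       : [1]
PUSH -11 : [1, -11]
LT       : [0]
PUSH 3   : [0, 3]
OVER     : [0, 3, 0]
POP      : [0, 3]
DUP      : [0, 3, 3]
ADD      : [0, 6]
MOD      : [0]
POP      : []
PUSH 4   : [4]
NEG      : [-4]
PUSH 0   : [-4, 0]
PUSH -4  : [-4, 0, -4]
DUP      : [-4, 0, -4, -4]
STORE 1  : [-4, 0, -4]
POP      : [-4, 0]
SWAP     : [0, -4]
MUL      : [0]
PUSH 4   : [0, 4]
PUSH 3   : [0, 4, 3]
OVER     : [0, 4, 3, 4]
LT       : [0, 4, 1]
OVER     : [0, 4, 1, 4]
DUP      : [0, 4, 1, 4, 4]

-4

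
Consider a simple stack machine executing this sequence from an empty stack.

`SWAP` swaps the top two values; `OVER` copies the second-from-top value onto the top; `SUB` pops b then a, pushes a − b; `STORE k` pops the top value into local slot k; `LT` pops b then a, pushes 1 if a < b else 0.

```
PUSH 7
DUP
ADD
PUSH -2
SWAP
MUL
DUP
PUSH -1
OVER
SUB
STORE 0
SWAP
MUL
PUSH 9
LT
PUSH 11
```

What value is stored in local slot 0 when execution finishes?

27

PUSH 7  → 7
DUP     → 7 7
ADD     → 14
PUSH -2 → 14 -2
SWAP    → -2 14
MUL     → -28
DUP     → -28 -28
PUSH -1 → -28 -28 -1
OVER    → -28 -28 -1 -28
SUB     → -28 -28 27
STORE 0 → -28 -28
SWAP    → -28 -28
MUL     → 784
PUSH 9  → 784 9
LT      → 0
PUSH 11 → 0 11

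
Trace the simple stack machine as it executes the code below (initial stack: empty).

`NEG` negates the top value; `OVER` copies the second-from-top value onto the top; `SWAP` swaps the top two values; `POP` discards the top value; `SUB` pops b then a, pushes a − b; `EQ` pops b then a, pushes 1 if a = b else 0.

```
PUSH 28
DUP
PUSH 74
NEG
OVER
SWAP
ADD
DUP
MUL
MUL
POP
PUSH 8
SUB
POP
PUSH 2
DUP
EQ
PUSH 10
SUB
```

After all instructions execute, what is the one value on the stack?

-9

PUSH 28 -> 28
DUP     -> 28 28
PUSH 74 -> 28 28 74
NEG     -> 28 28 -74
OVER    -> 28 28 -74 28
SWAP    -> 28 28 28 -74
ADD     -> 28 28 -46
DUP     -> 28 28 -46 -46
MUL     -> 28 28 2116
MUL     -> 28 59248
POP     -> 28
PUSH 8  -> 28 8
SUB     -> 20
POP     -> (empty)
PUSH 2  -> 2
DUP     -> 2 2
EQ      -> 1
PUSH 10 -> 1 10
SUB     -> -9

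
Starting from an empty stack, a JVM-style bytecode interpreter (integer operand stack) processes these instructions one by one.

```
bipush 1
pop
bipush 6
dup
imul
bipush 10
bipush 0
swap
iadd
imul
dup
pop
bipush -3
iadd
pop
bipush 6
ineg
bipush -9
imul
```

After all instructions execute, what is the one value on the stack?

bipush 1  → 1
pop       → (empty)
bipush 6  → 6
dup       → 6 6
imul      → 36
bipush 10 → 36 10
bipush 0  → 36 10 0
swap      → 36 0 10
iadd      → 36 10
imul      → 360
dup       → 360 360
pop       → 360
bipush -3 → 360 -3
iadd      → 357
pop       → (empty)
bipush 6  → 6
ineg      → -6
bipush -9 → -6 -9
imul      → 54

54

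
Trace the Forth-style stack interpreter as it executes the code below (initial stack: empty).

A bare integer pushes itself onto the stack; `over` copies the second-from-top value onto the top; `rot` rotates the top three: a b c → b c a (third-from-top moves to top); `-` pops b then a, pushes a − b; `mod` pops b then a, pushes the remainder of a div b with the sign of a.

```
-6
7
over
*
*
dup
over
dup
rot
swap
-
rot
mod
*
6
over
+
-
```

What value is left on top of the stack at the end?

-6

-6   : [-6]
7    : [-6, 7]
over : [-6, 7, -6]
*    : [-6, -42]
*    : [252]
dup  : [252, 252]
over : [252, 252, 252]
dup  : [252, 252, 252, 252]
rot  : [252, 252, 252, 252]
swap : [252, 252, 252, 252]
-    : [252, 252, 0]
rot  : [252, 0, 252]
mod  : [252, 0]
*    : [0]
6    : [0, 6]
over : [0, 6, 0]
+    : [0, 6]
-    : [-6]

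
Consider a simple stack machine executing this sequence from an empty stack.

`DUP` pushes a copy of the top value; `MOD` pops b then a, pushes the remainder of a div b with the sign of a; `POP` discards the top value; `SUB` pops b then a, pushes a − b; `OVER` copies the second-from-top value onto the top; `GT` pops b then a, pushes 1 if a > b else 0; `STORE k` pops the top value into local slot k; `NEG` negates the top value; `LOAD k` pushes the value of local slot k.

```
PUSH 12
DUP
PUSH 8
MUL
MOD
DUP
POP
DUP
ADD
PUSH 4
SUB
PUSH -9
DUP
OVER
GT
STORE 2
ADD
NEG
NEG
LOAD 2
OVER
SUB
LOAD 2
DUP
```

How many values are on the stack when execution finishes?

4

PUSH 12  12
DUP      12 12
PUSH 8   12 12 8
MUL      12 96
MOD      12
DUP      12 12
POP      12
DUP      12 12
ADD      24
PUSH 4   24 4
SUB      20
PUSH -9  20 -9
DUP      20 -9 -9
OVER     20 -9 -9 -9
GT       20 -9 0
STORE 2  20 -9
ADD      11
NEG      -11
NEG      11
LOAD 2   11 0
OVER     11 0 11
SUB      11 -11
LOAD 2   11 -11 0
DUP      11 -11 0 0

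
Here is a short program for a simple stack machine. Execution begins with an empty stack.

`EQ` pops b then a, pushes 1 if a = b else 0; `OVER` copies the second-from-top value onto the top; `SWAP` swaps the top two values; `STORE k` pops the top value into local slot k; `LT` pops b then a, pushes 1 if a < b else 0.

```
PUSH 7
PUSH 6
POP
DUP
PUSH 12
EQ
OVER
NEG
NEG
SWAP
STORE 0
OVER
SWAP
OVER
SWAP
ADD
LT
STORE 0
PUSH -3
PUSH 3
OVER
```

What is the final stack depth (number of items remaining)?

4

PUSH 7  → 7
PUSH 6  → 7 6
POP     → 7
DUP     → 7 7
PUSH 12 → 7 7 12
EQ      → 7 0
OVER    → 7 0 7
NEG     → 7 0 -7
NEG     → 7 0 7
SWAP    → 7 7 0
STORE 0 → 7 7
OVER    → 7 7 7
SWAP    → 7 7 7
OVER    → 7 7 7 7
SWAP    → 7 7 7 7
ADD     → 7 7 14
LT      → 7 1
STORE 0 → 7
PUSH -3 → 7 -3
PUSH 3  → 7 -3 3
OVER    → 7 -3 3 -3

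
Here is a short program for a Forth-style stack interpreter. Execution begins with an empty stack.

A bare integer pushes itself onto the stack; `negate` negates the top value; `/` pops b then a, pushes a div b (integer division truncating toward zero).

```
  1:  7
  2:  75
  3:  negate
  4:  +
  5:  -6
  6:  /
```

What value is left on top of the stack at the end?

7      : 7
75     : 7 75
negate : 7 -75
+      : -68
-6     : -68 -6
/      : 11

11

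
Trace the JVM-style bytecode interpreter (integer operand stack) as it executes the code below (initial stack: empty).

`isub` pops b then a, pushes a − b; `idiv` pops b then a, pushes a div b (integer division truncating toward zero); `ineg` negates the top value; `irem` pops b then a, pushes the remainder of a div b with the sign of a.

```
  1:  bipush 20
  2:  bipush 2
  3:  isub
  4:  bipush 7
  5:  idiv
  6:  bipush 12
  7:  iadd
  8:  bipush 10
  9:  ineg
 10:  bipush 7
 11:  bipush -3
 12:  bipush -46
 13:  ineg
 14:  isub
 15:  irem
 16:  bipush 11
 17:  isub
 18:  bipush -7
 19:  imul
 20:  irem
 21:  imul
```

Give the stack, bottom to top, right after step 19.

[14, -10, 28]

bipush 20  → 20
bipush 2   → 20 2
isub       → 18
bipush 7   → 18 7
idiv       → 2
bipush 12  → 2 12
iadd       → 14
bipush 10  → 14 10
ineg       → 14 -10
bipush 7   → 14 -10 7
bipush -3  → 14 -10 7 -3
bipush -46 → 14 -10 7 -3 -46
ineg       → 14 -10 7 -3 46
isub       → 14 -10 7 -49
irem       → 14 -10 7
bipush 11  → 14 -10 7 11
isub       → 14 -10 -4
bipush -7  → 14 -10 -4 -7
imul       → 14 -10 28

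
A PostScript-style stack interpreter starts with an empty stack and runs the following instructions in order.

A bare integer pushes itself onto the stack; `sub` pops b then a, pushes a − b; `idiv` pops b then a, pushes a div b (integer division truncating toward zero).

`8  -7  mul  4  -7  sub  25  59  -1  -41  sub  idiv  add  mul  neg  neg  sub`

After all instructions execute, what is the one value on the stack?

8    : 8
-7   : 8 -7
mul  : -56
4    : -56 4
-7   : -56 4 -7
sub  : -56 11
25   : -56 11 25
59   : -56 11 25 59
-1   : -56 11 25 59 -1
-41  : -56 11 25 59 -1 -41
sub  : -56 11 25 59 40
idiv : -56 11 25 1
add  : -56 11 26
mul  : -56 286
neg  : -56 -286
neg  : -56 286
sub  : -342

-342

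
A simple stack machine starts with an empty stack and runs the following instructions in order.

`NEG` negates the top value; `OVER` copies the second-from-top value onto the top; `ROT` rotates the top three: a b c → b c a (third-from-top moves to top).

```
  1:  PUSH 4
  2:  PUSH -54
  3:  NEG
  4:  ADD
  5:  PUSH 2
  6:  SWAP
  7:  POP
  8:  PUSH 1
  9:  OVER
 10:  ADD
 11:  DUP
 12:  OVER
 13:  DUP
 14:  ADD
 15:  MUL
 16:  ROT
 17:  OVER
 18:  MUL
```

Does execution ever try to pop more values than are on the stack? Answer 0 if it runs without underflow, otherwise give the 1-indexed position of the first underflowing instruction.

PUSH 4    [4]
PUSH -54  [4, -54]
NEG       [4, 54]
ADD       [58]
PUSH 2    [58, 2]
SWAP      [2, 58]
POP       [2]
PUSH 1    [2, 1]
OVER      [2, 1, 2]
ADD       [2, 3]
DUP       [2, 3, 3]
OVER      [2, 3, 3, 3]
DUP       [2, 3, 3, 3, 3]
ADD       [2, 3, 3, 6]
MUL       [2, 3, 18]
ROT       [3, 18, 2]
OVER      [3, 18, 2, 18]
MUL       [3, 18, 36]

0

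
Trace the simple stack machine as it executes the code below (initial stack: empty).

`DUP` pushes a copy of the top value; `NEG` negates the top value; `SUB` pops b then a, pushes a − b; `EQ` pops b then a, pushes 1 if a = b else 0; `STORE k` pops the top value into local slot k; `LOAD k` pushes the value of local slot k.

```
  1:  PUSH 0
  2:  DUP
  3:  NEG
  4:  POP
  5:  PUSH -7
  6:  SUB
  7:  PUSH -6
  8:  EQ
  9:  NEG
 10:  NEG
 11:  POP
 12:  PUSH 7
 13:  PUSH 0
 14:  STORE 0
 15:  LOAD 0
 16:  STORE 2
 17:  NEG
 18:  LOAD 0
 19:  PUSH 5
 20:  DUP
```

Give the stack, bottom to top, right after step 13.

PUSH 0  → [0]
DUP     → [0, 0]
NEG     → [0, 0]
POP     → [0]
PUSH -7 → [0, -7]
SUB     → [7]
PUSH -6 → [7, -6]
EQ      → [0]
NEG     → [0]
NEG     → [0]
POP     → []
PUSH 7  → [7]
PUSH 0  → [7, 0]

[7, 0]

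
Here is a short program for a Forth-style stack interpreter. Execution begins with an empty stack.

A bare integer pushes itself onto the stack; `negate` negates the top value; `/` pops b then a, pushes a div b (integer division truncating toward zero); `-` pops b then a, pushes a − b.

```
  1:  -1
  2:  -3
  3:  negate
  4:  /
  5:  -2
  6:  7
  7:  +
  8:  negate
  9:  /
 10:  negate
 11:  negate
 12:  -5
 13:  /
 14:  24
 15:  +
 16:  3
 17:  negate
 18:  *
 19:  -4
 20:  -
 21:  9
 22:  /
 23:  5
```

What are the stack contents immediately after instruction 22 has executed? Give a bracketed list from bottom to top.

-1      [-1]
-3      [-1, -3]
negate  [-1, 3]
/       [0]
-2      [0, -2]
7       [0, -2, 7]
+       [0, 5]
negate  [0, -5]
/       [0]
negate  [0]
negate  [0]
-5      [0, -5]
/       [0]
24      [0, 24]
+       [24]
3       [24, 3]
negate  [24, -3]
*       [-72]
-4      [-72, -4]
-       [-68]
9       [-68, 9]
/       [-7]

[-7]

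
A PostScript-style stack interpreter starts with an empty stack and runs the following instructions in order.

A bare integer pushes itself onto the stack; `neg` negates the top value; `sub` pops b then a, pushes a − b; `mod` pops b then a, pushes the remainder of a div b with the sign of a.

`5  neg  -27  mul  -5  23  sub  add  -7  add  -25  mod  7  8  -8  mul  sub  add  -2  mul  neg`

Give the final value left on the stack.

5   : 5
neg : -5
-27 : -5 -27
mul : 135
-5  : 135 -5
23  : 135 -5 23
sub : 135 -28
add : 107
-7  : 107 -7
add : 100
-25 : 100 -25
mod : 0
7   : 0 7
8   : 0 7 8
-8  : 0 7 8 -8
mul : 0 7 -64
sub : 0 71
add : 71
-2  : 71 -2
mul : -142
neg : 142

142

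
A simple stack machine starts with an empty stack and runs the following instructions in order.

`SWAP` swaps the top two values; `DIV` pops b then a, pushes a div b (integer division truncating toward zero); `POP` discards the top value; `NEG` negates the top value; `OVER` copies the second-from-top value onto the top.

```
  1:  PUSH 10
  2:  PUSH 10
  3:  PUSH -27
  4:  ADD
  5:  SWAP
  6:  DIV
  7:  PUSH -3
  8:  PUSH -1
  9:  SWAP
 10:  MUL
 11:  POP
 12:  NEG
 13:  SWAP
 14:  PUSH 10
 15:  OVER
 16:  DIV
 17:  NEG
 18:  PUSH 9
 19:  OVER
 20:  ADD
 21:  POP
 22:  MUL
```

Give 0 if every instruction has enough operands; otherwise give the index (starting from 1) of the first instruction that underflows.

PUSH 10  : [10]
PUSH 10  : [10, 10]
PUSH -27 : [10, 10, -27]
ADD      : [10, -17]
SWAP     : [-17, 10]
DIV      : [-1]
PUSH -3  : [-1, -3]
PUSH -1  : [-1, -3, -1]
SWAP     : [-1, -1, -3]
MUL      : [-1, 3]
POP      : [-1]
NEG      : [1]
SWAP  — needs 2 operands, stack has 1 → underflow

13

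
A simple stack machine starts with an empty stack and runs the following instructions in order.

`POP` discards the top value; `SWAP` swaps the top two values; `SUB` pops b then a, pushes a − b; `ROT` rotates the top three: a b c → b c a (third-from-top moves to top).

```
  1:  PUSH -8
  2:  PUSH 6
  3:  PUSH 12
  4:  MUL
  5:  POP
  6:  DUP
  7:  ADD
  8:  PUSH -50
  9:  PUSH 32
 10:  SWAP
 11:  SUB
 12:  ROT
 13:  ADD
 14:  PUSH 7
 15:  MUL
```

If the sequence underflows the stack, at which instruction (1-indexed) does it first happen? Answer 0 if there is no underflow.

12

PUSH -8  -> [-8]
PUSH 6   -> [-8, 6]
PUSH 12  -> [-8, 6, 12]
MUL      -> [-8, 72]
POP      -> [-8]
DUP      -> [-8, -8]
ADD      -> [-16]
PUSH -50 -> [-16, -50]
PUSH 32  -> [-16, -50, 32]
SWAP     -> [-16, 32, -50]
SUB      -> [-16, 82]
ROT  — needs 3 operands, stack has 2 → underflow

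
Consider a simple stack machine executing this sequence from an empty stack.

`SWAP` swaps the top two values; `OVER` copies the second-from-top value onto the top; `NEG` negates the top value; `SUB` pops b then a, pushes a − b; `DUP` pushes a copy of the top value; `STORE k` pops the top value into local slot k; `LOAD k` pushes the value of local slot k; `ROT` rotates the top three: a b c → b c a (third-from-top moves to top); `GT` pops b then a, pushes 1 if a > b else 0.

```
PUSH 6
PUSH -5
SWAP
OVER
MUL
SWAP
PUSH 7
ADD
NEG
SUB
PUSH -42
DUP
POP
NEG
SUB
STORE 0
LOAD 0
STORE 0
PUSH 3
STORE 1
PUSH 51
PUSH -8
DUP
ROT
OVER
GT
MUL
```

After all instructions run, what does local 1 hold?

3

PUSH 6   -> [6]
PUSH -5  -> [6, -5]
SWAP     -> [-5, 6]
OVER     -> [-5, 6, -5]
MUL      -> [-5, -30]
SWAP     -> [-30, -5]
PUSH 7   -> [-30, -5, 7]
ADD      -> [-30, 2]
NEG      -> [-30, -2]
SUB      -> [-28]
PUSH -42 -> [-28, -42]
DUP      -> [-28, -42, -42]
POP      -> [-28, -42]
NEG      -> [-28, 42]
SUB      -> [-70]
STORE 0  -> []
LOAD 0   -> [-70]
STORE 0  -> []
PUSH 3   -> [3]
STORE 1  -> []
PUSH 51  -> [51]
PUSH -8  -> [51, -8]
DUP      -> [51, -8, -8]
ROT      -> [-8, -8, 51]
OVER     -> [-8, -8, 51, -8]
GT       -> [-8, -8, 1]
MUL      -> [-8, -8]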